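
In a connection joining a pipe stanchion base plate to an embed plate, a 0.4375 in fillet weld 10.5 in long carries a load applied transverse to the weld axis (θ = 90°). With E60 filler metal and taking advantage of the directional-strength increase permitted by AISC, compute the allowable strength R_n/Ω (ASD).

E60XX → F_EXX = 60 ksi.
t_e = 0.707 × 0.4375 = 0.3093 in; A_we = 0.3093 × 10.5 = 3.248 in².
Directional factor: 1.0 + 0.5 sin^1.5(90°) = 1.5.
F_nw = 0.6 × 60 × 1.5 = 54 ksi.
R_n/Ω = (54 × 3.248) / 2.0 = 87.69 kips.

R_n/Ω ≈ 87.7 kips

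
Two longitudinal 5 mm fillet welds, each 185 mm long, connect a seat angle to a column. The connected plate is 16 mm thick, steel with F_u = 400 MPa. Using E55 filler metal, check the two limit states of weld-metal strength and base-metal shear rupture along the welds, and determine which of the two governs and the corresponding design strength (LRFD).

E55XX → F_EXX = 550 MPa.
t_e = 0.707 × 5 = 3.535 mm; L = 370 mm.
Weld metal: φR_n = 0.75 × 0.6 × 550 × 3.535 × 370 × 10⁻³ = 323.7 kN.
Base metal (shear rupture): φR_n = 0.75 × 0.6 × 400 × 16 × 370 × 10⁻³ = 1066 kN.
Governing: weld metal.

φR_n ≈ 324 kN (weld metal governs)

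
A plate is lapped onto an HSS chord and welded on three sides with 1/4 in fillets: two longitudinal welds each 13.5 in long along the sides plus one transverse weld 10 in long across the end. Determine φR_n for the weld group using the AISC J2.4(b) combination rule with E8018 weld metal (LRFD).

φR_n ≈ 241 kips

E80XX → F_EXX = 80 ksi.
t_e = 0.707 × 0.25 = 0.1767 in.
R_nwl = 0.6 × 80 × 0.1767 × 27 = 229.1 kips (longitudinal, 2 welds).
R_nwt = 0.6 × 80 × 0.1767 × 10 = 84.84 kips (transverse, base value).
(i) R_nwl + R_nwt = 313.9 kips; (ii) 0.85 R_nwl + 1.5 R_nwt = 322 kips.
R_n = max = 322 kips [governs: (ii)]; φR_n = 241.5 kips.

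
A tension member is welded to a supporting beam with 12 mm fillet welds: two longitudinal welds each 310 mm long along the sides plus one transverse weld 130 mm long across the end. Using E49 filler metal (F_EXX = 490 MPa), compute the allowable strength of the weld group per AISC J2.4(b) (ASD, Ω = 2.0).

R_n/Ω ≈ 935 kN

t_e = 0.707 × 12 = 8.484 mm.
R_nwl = 0.6 × 490 × 8.484 × 620 × 10⁻³ = 1546 kN (longitudinal, 2 welds).
R_nwt = 0.6 × 490 × 8.484 × 130 × 10⁻³ = 324.3 kN (transverse, base value).
(i) R_nwl + R_nwt = 1871 kN; (ii) 0.85 R_nwl + 1.5 R_nwt = 1801 kN.
R_n = max = 1871 kN [governs: (i)]; R_n/Ω = 935.4 kN.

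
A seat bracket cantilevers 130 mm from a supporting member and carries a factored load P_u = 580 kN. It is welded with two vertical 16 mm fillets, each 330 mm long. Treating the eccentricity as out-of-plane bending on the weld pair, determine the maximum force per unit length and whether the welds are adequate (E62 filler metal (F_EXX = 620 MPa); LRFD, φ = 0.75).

f_max ≈ 2260 N/mm; adequate

L_w = 2 × 330 = 660 mm; section modulus (unit throat) S = 2 × L²/6 = 36300 mm².
Direct shear f_v = P/L_w = 580×10³/660 = 878.8 N/mm.
Moment M = P × e = 580×10³ × 130 = 75400000 N·mm; bending f_b = M/S = 2077 N/mm.
f_max = √(f_v² + f_b²) = √(878.8² + 2077²) = 2255 N/mm.
φr_n = 0.75 × 0.6 × 620 × (0.707 × 16) = 3156 N/mm → adequate.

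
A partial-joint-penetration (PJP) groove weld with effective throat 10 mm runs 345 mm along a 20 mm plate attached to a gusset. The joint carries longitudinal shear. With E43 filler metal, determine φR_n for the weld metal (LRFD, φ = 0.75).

φR_n ≈ 668 kN

E43XX → F_EXX = 430 MPa.
Effective throat (given) t_e = 10 mm.
A_we = 10 × 345 = 3450 mm².
F_nw = 0.6 F_EXX = 258 MPa.
φR_n = 0.75 × 258 × 3450 × 10⁻³ = 667.6 kN.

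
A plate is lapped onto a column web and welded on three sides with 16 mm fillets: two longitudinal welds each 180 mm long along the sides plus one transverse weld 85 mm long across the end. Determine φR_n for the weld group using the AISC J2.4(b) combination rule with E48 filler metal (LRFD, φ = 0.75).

E48XX → F_EXX = 480 MPa.
t_e = 0.707 × 16 = 11.31 mm.
R_nwl = 0.6 × 480 × 11.31 × 360 × 10⁻³ = 1173 kN (longitudinal, 2 welds).
R_nwt = 0.6 × 480 × 11.31 × 85 × 10⁻³ = 276.9 kN (transverse, base value).
(i) R_nwl + R_nwt = 1450 kN; (ii) 0.85 R_nwl + 1.5 R_nwt = 1412 kN.
R_n = max = 1450 kN [governs: (i)]; φR_n = 1087 kN.

φR_n ≈ 1090 kN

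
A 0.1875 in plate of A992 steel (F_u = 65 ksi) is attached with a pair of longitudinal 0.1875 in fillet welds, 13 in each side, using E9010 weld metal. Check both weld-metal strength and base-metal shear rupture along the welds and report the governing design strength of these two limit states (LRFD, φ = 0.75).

φR_n ≈ 140 kips (weld metal governs)

E90XX → F_EXX = 90 ksi.
t_e = 0.707 × 0.1875 = 0.1326 in; L = 26 in.
Weld metal: φR_n = 0.75 × 0.6 × 90 × 0.1326 × 26 = 139.6 kips.
Base metal (shear rupture): φR_n = 0.75 × 0.6 × 65 × 0.1875 × 26 = 142.6 kips.
Governing: weld metal.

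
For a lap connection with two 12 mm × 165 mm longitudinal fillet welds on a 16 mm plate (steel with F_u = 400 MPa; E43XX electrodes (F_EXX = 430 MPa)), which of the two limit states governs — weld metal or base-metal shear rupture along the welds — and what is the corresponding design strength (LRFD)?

φR_n ≈ 542 kN (weld metal governs)

t_e = 0.707 × 12 = 8.484 mm; L = 330 mm.
Weld metal: φR_n = 0.75 × 0.6 × 430 × 8.484 × 330 × 10⁻³ = 541.7 kN.
Base metal (shear rupture): φR_n = 0.75 × 0.6 × 400 × 16 × 330 × 10⁻³ = 950.4 kN.
Governing: weld metal.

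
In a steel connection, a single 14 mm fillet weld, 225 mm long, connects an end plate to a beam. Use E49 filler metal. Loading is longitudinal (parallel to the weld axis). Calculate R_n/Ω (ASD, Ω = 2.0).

R_n/Ω ≈ 327 kN

E49XX → F_EXX = 490 MPa.
Effective throat t_e = 0.707 × 14 = 9.898 mm.
Total length L = 225 mm; A_we = 9.898 × 225 = 2227 mm².
F_nw = 0.6 F_EXX = 0.6 × 490 = 294 MPa.
R_n = 294 × 2227 × 10⁻³ = 654.8 kN; R_n/Ω = 654.8/2.0 = 327.4 kN.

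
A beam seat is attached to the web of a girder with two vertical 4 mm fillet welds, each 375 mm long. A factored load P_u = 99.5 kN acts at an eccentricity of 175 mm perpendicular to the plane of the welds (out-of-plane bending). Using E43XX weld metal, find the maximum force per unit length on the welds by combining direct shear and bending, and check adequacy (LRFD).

f_max ≈ 394 N/mm; adequate

E43XX → F_EXX = 430 MPa.
L_w = 2 × 375 = 750 mm; section modulus (unit throat) S = 2 × L²/6 = 46880 mm².
Direct shear f_v = P/L_w = 99.5×10³/750 = 132.7 N/mm.
Moment M = P × e = 99.5×10³ × 175 = 17412000 N·mm; bending f_b = M/S = 371.5 N/mm.
f_max = √(f_v² + f_b²) = √(132.7² + 371.5²) = 394.4 N/mm.
φr_n = 0.75 × 0.6 × 430 × (0.707 × 4) = 547.2 N/mm → adequate.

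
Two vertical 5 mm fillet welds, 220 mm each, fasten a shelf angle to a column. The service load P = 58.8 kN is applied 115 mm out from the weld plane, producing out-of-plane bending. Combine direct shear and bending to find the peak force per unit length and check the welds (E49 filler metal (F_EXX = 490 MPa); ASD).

L_w = 2 × 220 = 440 mm; section modulus (unit throat) S = 2 × L²/6 = 16130 mm².
Direct shear f_v = P/L_w = 58.8×10³/440 = 133.6 N/mm.
Moment M = P × e = 58.8×10³ × 115 = 6762000 N·mm; bending f_b = M/S = 419.1 N/mm.
f_max = √(f_v² + f_b²) = √(133.6² + 419.1²) = 439.9 N/mm.
r_n/Ω = (1/2.0) × 0.6 × 490 × (0.707 × 5) = 519.6 N/mm → adequate.

f_max ≈ 440 N/mm; adequate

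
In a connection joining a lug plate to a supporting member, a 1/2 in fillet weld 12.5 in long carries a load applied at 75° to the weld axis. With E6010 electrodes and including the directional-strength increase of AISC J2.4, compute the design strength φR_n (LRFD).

E60XX → F_EXX = 60 ksi.
t_e = 0.707 × 0.5 = 0.3535 in; A_we = 0.3535 × 12.5 = 4.419 in².
Directional factor: 1.0 + 0.5 sin^1.5(75°) = 1.475.
F_nw = 0.6 × 60 × 1.475 = 53.09 ksi.
φR_n = 0.75 × 53.09 × 4.419 = 175.9 kips.

φR_n ≈ 176 kips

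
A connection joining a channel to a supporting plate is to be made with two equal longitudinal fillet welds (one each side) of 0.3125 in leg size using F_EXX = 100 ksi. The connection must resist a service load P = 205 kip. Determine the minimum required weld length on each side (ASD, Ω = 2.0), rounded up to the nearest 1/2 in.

Throat t_e = 0.707 × 0.3125 = 0.2209 in.
r_n/Ω = (0.6 × 100 × 0.2209) / 2.0 = 6.628 kip/in.
L_req = P / (r_n/Ω) = 205 / 6.628 = 30.93 in total.
Per side: 30.93 / 2 = 15.46 in.
Round up → use L = 15.5 in on each side.

L = 15.5 in on each side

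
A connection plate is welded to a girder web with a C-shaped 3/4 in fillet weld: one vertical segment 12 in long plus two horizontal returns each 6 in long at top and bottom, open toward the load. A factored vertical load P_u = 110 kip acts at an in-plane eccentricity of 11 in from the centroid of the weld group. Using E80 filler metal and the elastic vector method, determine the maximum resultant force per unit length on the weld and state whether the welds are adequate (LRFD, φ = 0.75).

E80XX → F_EXX = 80 ksi.
Total weld length L_w = 24 in. Treat welds as unit-width lines.
Centroid: x̄ = 2×6×3 / 24 = 1.5 in from the vertical weld.
Polar moment about centroid: J = I_x + I_y = [12³/12 + 2×6×6²] + [12×1.5² + 2(6³/12 + 6×1.5²)] = 666 in³.
Direct shear f_v = P/L_w = 110 / 24 = 4.583 kip/in (vertical).
Torsion M = P·e = 110 × 11 = 1210 kip·in.
Critical point at (x, y) = (4.5, 6) from centroid. f_tx = M·y/J = 10.9 kip/in; f_ty = M·x/J = 8.176 kip/in.
Resultant f_max = √[f_tx² + (f_v + f_ty)²] = √[10.9² + (4.583 + 8.176)²] = 16.78 kip/in.
Capacity per unit length: φr_n = 0.75 × 0.6 × 80 × (0.707 × 0.75) = 19.09 kip/in.
16.78 ≤ 19.09 → adequate.

f_max ≈ 16.8 kip/in; adequate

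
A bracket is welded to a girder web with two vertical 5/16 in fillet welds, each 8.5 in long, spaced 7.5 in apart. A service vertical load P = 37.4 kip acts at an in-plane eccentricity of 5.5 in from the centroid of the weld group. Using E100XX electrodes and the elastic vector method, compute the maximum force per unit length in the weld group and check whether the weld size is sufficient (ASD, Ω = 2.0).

E100XX → F_EXX = 100 ksi.
Total weld length L_w = 17 in. Treat welds as unit-width lines.
Polar moment about centroid: J = 2[d³/12 + d(b/2)²] = 2[8.5³/12 + 8.5×3.75²] = 341.4 in³.
Direct shear f_v = P/L_w = 37.4 / 17 = 2.2 kip/in (vertical).
Torsion M = P·e = 37.4 × 5.5 = 205.7 kip·in.
Critical point at (x, y) = (3.75, 4.25) from centroid. f_tx = M·y/J = 2.561 kip/in; f_ty = M·x/J = 2.259 kip/in.
Resultant f_max = √[f_tx² + (f_v + f_ty)²] = √[2.561² + (2.2 + 2.259)²] = 5.142 kip/in.
Capacity per unit length: r_n/Ω = (1/2.0) × 0.6 × 100 × (0.707 × 0.3125) = 6.628 kip/in.
5.142 ≤ 6.628 → adequate.

f_max ≈ 5.14 kip/in; adequate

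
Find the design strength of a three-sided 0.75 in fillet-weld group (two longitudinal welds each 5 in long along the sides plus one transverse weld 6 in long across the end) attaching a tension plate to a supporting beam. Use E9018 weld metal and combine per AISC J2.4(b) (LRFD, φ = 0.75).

E90XX → F_EXX = 90 ksi.
t_e = 0.707 × 0.75 = 0.5302 in.
R_nwl = 0.6 × 90 × 0.5302 × 10 = 286.3 kip (longitudinal, 2 welds).
R_nwt = 0.6 × 90 × 0.5302 × 6 = 171.8 kip (transverse, base value).
(i) R_nwl + R_nwt = 458.1 kip; (ii) 0.85 R_nwl + 1.5 R_nwt = 501.1 kip.
R_n = max = 501.1 kip [governs: (ii)]; φR_n = 375.8 kip.

φR_n ≈ 376 kip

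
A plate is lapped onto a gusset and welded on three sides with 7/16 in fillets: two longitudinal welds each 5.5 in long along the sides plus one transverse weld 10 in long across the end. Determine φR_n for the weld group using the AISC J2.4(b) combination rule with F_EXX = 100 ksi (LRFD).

t_e = 0.707 × 0.4375 = 0.3093 in.
R_nwl = 0.6 × 100 × 0.3093 × 11 = 204.1 kips (longitudinal, 2 welds).
R_nwt = 0.6 × 100 × 0.3093 × 10 = 185.6 kips (transverse, base value).
(i) R_nwl + R_nwt = 389.7 kips; (ii) 0.85 R_nwl + 1.5 R_nwt = 451.9 kips.
R_n = max = 451.9 kips [governs: (ii)]; φR_n = 338.9 kips.

φR_n ≈ 339 kips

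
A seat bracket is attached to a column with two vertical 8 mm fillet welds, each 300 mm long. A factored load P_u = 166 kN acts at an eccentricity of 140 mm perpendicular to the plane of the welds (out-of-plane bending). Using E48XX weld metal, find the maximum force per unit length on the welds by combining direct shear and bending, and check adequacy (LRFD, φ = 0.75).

f_max ≈ 823 N/mm; adequate

E48XX → F_EXX = 480 MPa.
L_w = 2 × 300 = 600 mm; section modulus (unit throat) S = 2 × L²/6 = 30000 mm².
Direct shear f_v = P/L_w = 166×10³/600 = 276.7 N/mm.
Moment M = P × e = 166×10³ × 140 = 23240000 N·mm; bending f_b = M/S = 774.7 N/mm.
f_max = √(f_v² + f_b²) = √(276.7² + 774.7²) = 822.6 N/mm.
φr_n = 0.75 × 0.6 × 480 × (0.707 × 8) = 1222 N/mm → adequate.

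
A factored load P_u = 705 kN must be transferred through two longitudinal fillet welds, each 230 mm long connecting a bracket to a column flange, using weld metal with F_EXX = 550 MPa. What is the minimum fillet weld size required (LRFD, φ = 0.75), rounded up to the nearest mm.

Total weld length L = 460 mm.
Required throat t_e = P_u / (φ × 0.6 F_EXX × L) = 705 / (0.75 × 0.6 × 550 × 460 × 10⁻³) = 6.192 mm.
Required leg w = t_e / 0.707 = 8.759 mm → use 9 mm.

w = 9 mm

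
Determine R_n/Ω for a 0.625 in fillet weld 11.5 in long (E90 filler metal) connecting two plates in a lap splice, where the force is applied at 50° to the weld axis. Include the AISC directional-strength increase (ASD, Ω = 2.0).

R_n/Ω ≈ 183 kips

E90XX → F_EXX = 90 ksi.
t_e = 0.707 × 0.625 = 0.4419 in; A_we = 0.4419 × 11.5 = 5.082 in².
Directional factor: 1.0 + 0.5 sin^1.5(50°) = 1.335.
F_nw = 0.6 × 90 × 1.335 = 72.1 ksi.
R_n/Ω = (72.1 × 5.082) / 2.0 = 183.2 kips.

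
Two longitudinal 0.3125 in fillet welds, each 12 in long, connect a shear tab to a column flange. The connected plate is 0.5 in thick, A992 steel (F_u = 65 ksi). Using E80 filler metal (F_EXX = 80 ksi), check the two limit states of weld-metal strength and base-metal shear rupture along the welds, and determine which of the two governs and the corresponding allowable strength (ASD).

t_e = 0.707 × 0.3125 = 0.2209 in; L = 24 in.
Weld metal: R_n/Ω = (1/2.0) × 0.6 × 80 × 0.2209 × 24 = 127.3 kips.
Base metal (shear rupture): R_n/Ω = (1/2.0) × 0.6 × 65 × 0.5 × 24 = 234 kips.
Governing: weld metal.

R_n/Ω ≈ 127 kips (weld metal governs)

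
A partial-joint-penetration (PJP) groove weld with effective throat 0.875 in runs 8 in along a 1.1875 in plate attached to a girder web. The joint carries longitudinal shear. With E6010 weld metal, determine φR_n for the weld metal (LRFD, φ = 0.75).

φR_n ≈ 189 kip

E60XX → F_EXX = 60 ksi.
Effective throat (given) t_e = 0.875 in.
A_we = 0.875 × 8 = 7 in².
F_nw = 0.6 F_EXX = 36 ksi.
φR_n = 0.75 × 36 × 7 = 189 kip.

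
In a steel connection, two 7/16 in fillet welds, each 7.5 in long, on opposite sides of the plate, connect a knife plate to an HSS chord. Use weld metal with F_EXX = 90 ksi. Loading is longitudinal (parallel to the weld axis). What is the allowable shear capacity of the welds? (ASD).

R_n/Ω ≈ 125 kip

Effective throat t_e = 0.707 × 0.4375 = 0.3093 in.
Total length L = 15 in; A_we = 0.3093 × 15 = 4.64 in².
F_nw = 0.6 F_EXX = 0.6 × 90 = 54 ksi.
R_n = 54 × 4.64 = 250.5 kip; R_n/Ω = 250.5/2.0 = 125.3 kip.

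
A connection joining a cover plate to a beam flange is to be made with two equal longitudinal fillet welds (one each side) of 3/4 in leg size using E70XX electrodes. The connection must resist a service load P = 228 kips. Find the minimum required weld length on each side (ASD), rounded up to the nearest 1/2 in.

L = 10.5 in on each side

E70XX → F_EXX = 70 ksi.
Throat t_e = 0.707 × 0.75 = 0.5302 in.
r_n/Ω = (0.6 × 70 × 0.5302) / 2.0 = 11.14 kip/in.
L_req = P / (r_n/Ω) = 228 / 11.14 = 20.48 in total.
Per side: 20.48 / 2 = 10.24 in.
Round up → use L = 10.5 in on each side.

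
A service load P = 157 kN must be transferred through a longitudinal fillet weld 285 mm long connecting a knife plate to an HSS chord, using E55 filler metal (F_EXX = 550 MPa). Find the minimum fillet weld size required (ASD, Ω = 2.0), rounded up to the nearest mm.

w = 5 mm

Total weld length L = 285 mm.
Required throat t_e = P × Ω / (0.6 F_EXX × L) = 157 × 2.0 / (0.6 × 550 × 285 × 10⁻³) = 3.339 mm.
Required leg w = t_e / 0.707 = 4.722 mm → use 5 mm.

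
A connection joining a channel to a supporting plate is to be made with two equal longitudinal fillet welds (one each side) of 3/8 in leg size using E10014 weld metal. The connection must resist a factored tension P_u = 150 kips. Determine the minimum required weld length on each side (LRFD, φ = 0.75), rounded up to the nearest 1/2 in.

L = 6.5 in on each side

E100XX → F_EXX = 100 ksi.
Throat t_e = 0.707 × 0.375 = 0.2651 in.
φr_n = 0.75 × 0.6 × 100 × 0.2651 = 11.93 kips/in.
L_req = P_u / φr_n = 150 / 11.93 = 12.57 in total.
Per side: 12.57 / 2 = 6.286 in.
Round up → use L = 6.5 in on each side.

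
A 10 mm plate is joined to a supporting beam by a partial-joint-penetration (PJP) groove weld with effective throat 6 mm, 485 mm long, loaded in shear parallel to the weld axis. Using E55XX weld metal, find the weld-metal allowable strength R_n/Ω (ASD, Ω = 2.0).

R_n/Ω ≈ 480 kN

E55XX → F_EXX = 550 MPa.
Effective throat (given) t_e = 6 mm.
A_we = 6 × 485 = 2910 mm².
F_nw = 0.6 F_EXX = 330 MPa.
R_n/Ω = (330 × 2910) / 2.0 × 10⁻³ = 480.2 kN.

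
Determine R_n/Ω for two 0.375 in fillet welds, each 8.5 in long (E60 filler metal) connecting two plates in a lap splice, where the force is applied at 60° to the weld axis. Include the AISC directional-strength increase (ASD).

E60XX → F_EXX = 60 ksi.
t_e = 0.707 × 0.375 = 0.2651 in; A_we = 0.2651 × 17 = 4.507 in².
Directional factor: 1.0 + 0.5 sin^1.5(60°) = 1.403.
F_nw = 0.6 × 60 × 1.403 = 50.51 ksi.
R_n/Ω = (50.51 × 4.507) / 2.0 = 113.8 kips.

R_n/Ω ≈ 114 kips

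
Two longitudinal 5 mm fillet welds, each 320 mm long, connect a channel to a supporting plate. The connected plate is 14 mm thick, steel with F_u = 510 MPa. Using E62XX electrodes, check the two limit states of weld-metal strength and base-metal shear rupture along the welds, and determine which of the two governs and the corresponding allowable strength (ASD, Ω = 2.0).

R_n/Ω ≈ 421 kN (weld metal governs)

E62XX → F_EXX = 620 MPa.
t_e = 0.707 × 5 = 3.535 mm; L = 640 mm.
Weld metal: R_n/Ω = (1/2.0) × 0.6 × 620 × 3.535 × 640 × 10⁻³ = 420.8 kN.
Base metal (shear rupture): R_n/Ω = (1/2.0) × 0.6 × 510 × 14 × 640 × 10⁻³ = 1371 kN.
Governing: weld metal.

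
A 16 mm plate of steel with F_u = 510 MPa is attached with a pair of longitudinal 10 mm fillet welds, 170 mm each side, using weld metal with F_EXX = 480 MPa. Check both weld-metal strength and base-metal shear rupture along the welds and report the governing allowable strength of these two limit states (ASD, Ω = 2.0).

R_n/Ω ≈ 346 kN (weld metal governs)

t_e = 0.707 × 10 = 7.07 mm; L = 340 mm.
Weld metal: R_n/Ω = (1/2.0) × 0.6 × 480 × 7.07 × 340 × 10⁻³ = 346.1 kN.
Base metal (shear rupture): R_n/Ω = (1/2.0) × 0.6 × 510 × 16 × 340 × 10⁻³ = 832.3 kN.
Governing: weld metal.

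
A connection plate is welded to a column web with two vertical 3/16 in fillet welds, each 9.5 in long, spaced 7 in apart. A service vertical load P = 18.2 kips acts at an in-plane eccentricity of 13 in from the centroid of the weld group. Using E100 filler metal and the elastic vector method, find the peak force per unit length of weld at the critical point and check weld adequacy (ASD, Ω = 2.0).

E100XX → F_EXX = 100 ksi.
Total weld length L_w = 19 in. Treat welds as unit-width lines.
Polar moment about centroid: J = 2[d³/12 + d(b/2)²] = 2[9.5³/12 + 9.5×3.5²] = 375.6 in³.
Direct shear f_v = P/L_w = 18.2 / 19 = 0.9579 kip/in (vertical).
Torsion M = P·e = 18.2 × 13 = 236.6 kip·in.
Critical point at (x, y) = (3.5, 4.75) from centroid. f_tx = M·y/J = 2.992 kip/in; f_ty = M·x/J = 2.204 kip/in.
Resultant f_max = √[f_tx² + (f_v + f_ty)²] = √[2.992² + (0.9579 + 2.204)²] = 4.353 kip/in.
Capacity per unit length: r_n/Ω = (1/2.0) × 0.6 × 100 × (0.707 × 0.1875) = 3.977 kip/in.
4.353 > 3.977 → NOT adequate.

f_max ≈ 4.35 kip/in; NOT adequate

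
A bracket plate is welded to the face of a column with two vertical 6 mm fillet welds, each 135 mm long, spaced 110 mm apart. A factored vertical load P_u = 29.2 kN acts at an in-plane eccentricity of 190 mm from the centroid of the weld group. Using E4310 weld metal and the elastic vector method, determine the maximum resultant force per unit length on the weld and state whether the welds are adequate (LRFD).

f_max ≈ 470 N/mm; adequate

E43XX → F_EXX = 430 MPa.
Total weld length L_w = 270 mm. Treat welds as unit-width lines.
Polar moment about centroid: J = 2[d³/12 + d(b/2)²] = 2[135³/12 + 135×55²] = 1227000 mm³.
Direct shear f_v = P/L_w = 29.2×10³ / 270 = 108.1 N/mm (vertical).
Torsion M = P·e = 29.2×10³ × 190 = 5548000 N·mm.
Critical point at (x, y) = (55, 67.5) from centroid. f_tx = M·y/J = 305.3 N/mm; f_ty = M·x/J = 248.7 N/mm.
Resultant f_max = √[f_tx² + (f_v + f_ty)²] = √[305.3² + (108.1 + 248.7)²] = 469.6 N/mm.
Capacity per unit length: φr_n = 0.75 × 0.6 × 430 × (0.707 × 6) = 820.8 N/mm.
469.6 ≤ 820.8 → adequate.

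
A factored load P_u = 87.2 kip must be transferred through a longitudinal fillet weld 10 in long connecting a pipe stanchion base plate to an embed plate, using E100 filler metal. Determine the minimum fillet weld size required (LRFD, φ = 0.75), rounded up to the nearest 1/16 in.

w = 5/16 in

E100XX → F_EXX = 100 ksi.
Total weld length L = 10 in.
Required throat t_e = P_u / (φ × 0.6 F_EXX × L) = 87.2 / (0.75 × 0.6 × 100 × 10) = 0.1938 in.
Required leg w = t_e / 0.707 = 0.2741 in → use 5/16 in.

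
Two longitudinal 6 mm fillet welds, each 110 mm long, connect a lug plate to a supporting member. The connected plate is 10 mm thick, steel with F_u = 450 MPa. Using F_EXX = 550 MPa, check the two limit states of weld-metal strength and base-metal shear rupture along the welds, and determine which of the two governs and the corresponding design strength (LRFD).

t_e = 0.707 × 6 = 4.242 mm; L = 220 mm.
Weld metal: φR_n = 0.75 × 0.6 × 550 × 4.242 × 220 × 10⁻³ = 231 kN.
Base metal (shear rupture): φR_n = 0.75 × 0.6 × 450 × 10 × 220 × 10⁻³ = 445.5 kN.
Governing: weld metal.

φR_n ≈ 231 kN (weld metal governs)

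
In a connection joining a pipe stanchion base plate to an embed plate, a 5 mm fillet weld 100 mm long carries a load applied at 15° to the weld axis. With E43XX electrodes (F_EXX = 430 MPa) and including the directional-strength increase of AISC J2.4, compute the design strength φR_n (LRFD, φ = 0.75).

t_e = 0.707 × 5 = 3.535 mm; A_we = 3.535 × 100 = 353.5 mm².
Directional factor: 1.0 + 0.5 sin^1.5(15°) = 1.066.
F_nw = 0.6 × 430 × 1.066 = 275 MPa.
φR_n = 0.75 × 275 × 353.5 × 10⁻³ = 72.91 kN.

φR_n ≈ 72.9 kN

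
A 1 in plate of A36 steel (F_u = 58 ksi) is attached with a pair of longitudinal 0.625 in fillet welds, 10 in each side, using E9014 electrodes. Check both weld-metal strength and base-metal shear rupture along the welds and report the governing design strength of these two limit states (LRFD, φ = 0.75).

E90XX → F_EXX = 90 ksi.
t_e = 0.707 × 0.625 = 0.4419 in; L = 20 in.
Weld metal: φR_n = 0.75 × 0.6 × 90 × 0.4419 × 20 = 357.9 kips.
Base metal (shear rupture): φR_n = 0.75 × 0.6 × 58 × 1 × 20 = 522 kips.
Governing: weld metal.

φR_n ≈ 358 kips (weld metal governs)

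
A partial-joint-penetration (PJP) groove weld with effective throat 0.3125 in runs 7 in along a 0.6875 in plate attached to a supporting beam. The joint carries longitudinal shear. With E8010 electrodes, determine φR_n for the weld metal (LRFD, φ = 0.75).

φR_n ≈ 78.8 kips

E80XX → F_EXX = 80 ksi.
Effective throat (given) t_e = 0.3125 in.
A_we = 0.3125 × 7 = 2.188 in².
F_nw = 0.6 F_EXX = 48 ksi.
φR_n = 0.75 × 48 × 2.188 = 78.75 kips.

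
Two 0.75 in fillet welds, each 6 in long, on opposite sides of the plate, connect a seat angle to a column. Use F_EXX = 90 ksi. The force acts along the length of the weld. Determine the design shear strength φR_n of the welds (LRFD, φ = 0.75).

φR_n ≈ 258 kip

Effective throat t_e = 0.707 × 0.75 = 0.5302 in.
Total length L = 12 in; A_we = 0.5302 × 12 = 6.363 in².
F_nw = 0.6 F_EXX = 0.6 × 90 = 54 ksi.
φR_n = 0.75 × 54 × 6.363 = 257.7 kip.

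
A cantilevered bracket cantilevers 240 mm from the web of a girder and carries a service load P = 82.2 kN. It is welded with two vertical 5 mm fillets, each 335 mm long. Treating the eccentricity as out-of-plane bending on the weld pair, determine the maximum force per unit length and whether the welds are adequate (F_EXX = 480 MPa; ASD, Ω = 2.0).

L_w = 2 × 335 = 670 mm; section modulus (unit throat) S = 2 × L²/6 = 37410 mm².
Direct shear f_v = P/L_w = 82.2×10³/670 = 122.7 N/mm.
Moment M = P × e = 82.2×10³ × 240 = 19728000 N·mm; bending f_b = M/S = 527.4 N/mm.
f_max = √(f_v² + f_b²) = √(122.7² + 527.4²) = 541.5 N/mm.
r_n/Ω = (1/2.0) × 0.6 × 480 × (0.707 × 5) = 509 N/mm → NOT adequate.

f_max ≈ 541 N/mm; NOT adequate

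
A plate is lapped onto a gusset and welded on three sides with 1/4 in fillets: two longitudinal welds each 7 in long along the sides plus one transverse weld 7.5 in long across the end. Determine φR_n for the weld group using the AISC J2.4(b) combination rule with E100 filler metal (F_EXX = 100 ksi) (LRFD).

t_e = 0.707 × 0.25 = 0.1767 in.
R_nwl = 0.6 × 100 × 0.1767 × 14 = 148.5 kips (longitudinal, 2 welds).
R_nwt = 0.6 × 100 × 0.1767 × 7.5 = 79.54 kips (transverse, base value).
(i) R_nwl + R_nwt = 228 kips; (ii) 0.85 R_nwl + 1.5 R_nwt = 245.5 kips.
R_n = max = 245.5 kips [governs: (ii)]; φR_n = 184.1 kips.

φR_n ≈ 184 kips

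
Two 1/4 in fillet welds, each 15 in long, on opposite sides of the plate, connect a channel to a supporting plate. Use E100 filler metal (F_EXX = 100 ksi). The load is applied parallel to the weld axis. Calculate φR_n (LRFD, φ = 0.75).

Effective throat t_e = 0.707 × 0.25 = 0.1767 in.
Total length L = 30 in; A_we = 0.1767 × 30 = 5.302 in².
F_nw = 0.6 F_EXX = 0.6 × 100 = 60 ksi.
φR_n = 0.75 × 60 × 5.302 = 238.6 kip.

φR_n ≈ 239 kip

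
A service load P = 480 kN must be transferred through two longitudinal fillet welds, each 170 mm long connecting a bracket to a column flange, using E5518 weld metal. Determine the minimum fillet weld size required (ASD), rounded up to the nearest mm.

w = 13 mm

E55XX → F_EXX = 550 MPa.
Total weld length L = 340 mm.
Required throat t_e = P × Ω / (0.6 F_EXX × L) = 480 × 2.0 / (0.6 × 550 × 340 × 10⁻³) = 8.556 mm.
Required leg w = t_e / 0.707 = 12.1 mm → use 13 mm.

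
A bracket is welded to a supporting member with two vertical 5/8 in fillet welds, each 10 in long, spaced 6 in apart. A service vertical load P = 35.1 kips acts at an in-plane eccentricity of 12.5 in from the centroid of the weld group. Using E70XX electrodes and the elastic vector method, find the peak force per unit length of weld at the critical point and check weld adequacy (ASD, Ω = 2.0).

E70XX → F_EXX = 70 ksi.
Total weld length L_w = 20 in. Treat welds as unit-width lines.
Polar moment about centroid: J = 2[d³/12 + d(b/2)²] = 2[10³/12 + 10×3²] = 346.7 in³.
Direct shear f_v = P/L_w = 35.1 / 20 = 1.755 kip/in (vertical).
Torsion M = P·e = 35.1 × 12.5 = 438.75 kip·in.
Critical point at (x, y) = (3, 5) from centroid. f_tx = M·y/J = 6.328 kip/in; f_ty = M·x/J = 3.797 kip/in.
Resultant f_max = √[f_tx² + (f_v + f_ty)²] = √[6.328² + (1.755 + 3.797)²] = 8.418 kip/in.
Capacity per unit length: r_n/Ω = (1/2.0) × 0.6 × 70 × (0.707 × 0.625) = 9.279 kip/in.
8.418 ≤ 9.279 → adequate.

f_max ≈ 8.42 kip/in; adequate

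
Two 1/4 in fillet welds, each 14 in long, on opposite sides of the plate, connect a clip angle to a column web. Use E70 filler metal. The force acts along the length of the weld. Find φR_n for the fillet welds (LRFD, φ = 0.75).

φR_n ≈ 156 kips

E70XX → F_EXX = 70 ksi.
Effective throat t_e = 0.707 × 0.25 = 0.1767 in.
Total length L = 28 in; A_we = 0.1767 × 28 = 4.949 in².
F_nw = 0.6 F_EXX = 0.6 × 70 = 42 ksi.
φR_n = 0.75 × 42 × 4.949 = 155.9 kips.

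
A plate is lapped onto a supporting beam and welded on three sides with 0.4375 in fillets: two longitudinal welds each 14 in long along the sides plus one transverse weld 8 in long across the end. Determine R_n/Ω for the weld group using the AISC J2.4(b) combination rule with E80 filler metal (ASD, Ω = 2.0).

R_n/Ω ≈ 267 kip

E80XX → F_EXX = 80 ksi.
t_e = 0.707 × 0.4375 = 0.3093 in.
R_nwl = 0.6 × 80 × 0.3093 × 28 = 415.7 kip (longitudinal, 2 welds).
R_nwt = 0.6 × 80 × 0.3093 × 8 = 118.8 kip (transverse, base value).
(i) R_nwl + R_nwt = 534.5 kip; (ii) 0.85 R_nwl + 1.5 R_nwt = 531.5 kip.
R_n = max = 534.5 kip [governs: (i)]; R_n/Ω = 267.2 kip.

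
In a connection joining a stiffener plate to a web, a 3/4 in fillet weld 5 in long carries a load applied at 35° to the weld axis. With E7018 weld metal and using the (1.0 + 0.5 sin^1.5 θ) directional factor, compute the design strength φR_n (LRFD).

E70XX → F_EXX = 70 ksi.
t_e = 0.707 × 0.75 = 0.5302 in; A_we = 0.5302 × 5 = 2.651 in².
Directional factor: 1.0 + 0.5 sin^1.5(35°) = 1.217.
F_nw = 0.6 × 70 × 1.217 = 51.12 ksi.
φR_n = 0.75 × 51.12 × 2.651 = 101.7 kips.

φR_n ≈ 102 kips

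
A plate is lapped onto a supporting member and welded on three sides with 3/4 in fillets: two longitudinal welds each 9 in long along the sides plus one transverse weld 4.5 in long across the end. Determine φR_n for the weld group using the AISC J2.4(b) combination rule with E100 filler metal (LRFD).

E100XX → F_EXX = 100 ksi.
t_e = 0.707 × 0.75 = 0.5302 in.
R_nwl = 0.6 × 100 × 0.5302 × 18 = 572.7 kip (longitudinal, 2 welds).
R_nwt = 0.6 × 100 × 0.5302 × 4.5 = 143.2 kip (transverse, base value).
(i) R_nwl + R_nwt = 715.8 kip; (ii) 0.85 R_nwl + 1.5 R_nwt = 701.5 kip.
R_n = max = 715.8 kip [governs: (i)]; φR_n = 536.9 kip.

φR_n ≈ 537 kip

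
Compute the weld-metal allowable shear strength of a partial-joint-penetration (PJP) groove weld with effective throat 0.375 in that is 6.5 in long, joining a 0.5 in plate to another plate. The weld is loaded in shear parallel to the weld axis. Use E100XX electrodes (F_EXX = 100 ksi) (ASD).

Effective throat (given) t_e = 0.375 in.
A_we = 0.375 × 6.5 = 2.438 in².
F_nw = 0.6 F_EXX = 60 ksi.
R_n/Ω = (60 × 2.438) / 2.0 = 73.12 kip.

R_n/Ω ≈ 73.1 kip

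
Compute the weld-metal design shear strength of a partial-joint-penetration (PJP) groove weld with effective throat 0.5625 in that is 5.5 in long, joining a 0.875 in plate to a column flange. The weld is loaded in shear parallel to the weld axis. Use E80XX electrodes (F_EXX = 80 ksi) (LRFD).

φR_n ≈ 111 kips

Effective throat (given) t_e = 0.5625 in.
A_we = 0.5625 × 5.5 = 3.094 in².
F_nw = 0.6 F_EXX = 48 ksi.
φR_n = 0.75 × 48 × 3.094 = 111.4 kips.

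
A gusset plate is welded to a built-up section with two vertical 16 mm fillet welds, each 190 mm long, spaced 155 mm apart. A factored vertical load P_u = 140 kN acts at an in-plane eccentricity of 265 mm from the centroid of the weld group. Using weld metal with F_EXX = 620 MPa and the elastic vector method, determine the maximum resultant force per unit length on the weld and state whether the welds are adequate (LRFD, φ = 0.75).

Total weld length L_w = 380 mm. Treat welds as unit-width lines.
Polar moment about centroid: J = 2[d³/12 + d(b/2)²] = 2[190³/12 + 190×77.5²] = 3426000 mm³.
Direct shear f_v = P/L_w = 140×10³ / 380 = 368.4 N/mm (vertical).
Torsion M = P·e = 140×10³ × 265 = 37100000 N·mm.
Critical point at (x, y) = (77.5, 95) from centroid. f_tx = M·y/J = 1029 N/mm; f_ty = M·x/J = 839.4 N/mm.
Resultant f_max = √[f_tx² + (f_v + f_ty)²] = √[1029² + (368.4 + 839.4)²] = 1587 N/mm.
Capacity per unit length: φr_n = 0.75 × 0.6 × 620 × (0.707 × 16) = 3156 N/mm.
1587 ≤ 3156 → adequate.

f_max ≈ 1590 N/mm; adequate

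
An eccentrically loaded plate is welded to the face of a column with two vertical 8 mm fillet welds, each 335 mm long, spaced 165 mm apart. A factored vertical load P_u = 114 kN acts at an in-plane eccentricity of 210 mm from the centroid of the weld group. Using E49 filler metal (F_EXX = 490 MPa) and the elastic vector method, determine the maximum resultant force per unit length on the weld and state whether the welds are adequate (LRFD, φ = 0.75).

f_max ≈ 511 N/mm; adequate

Total weld length L_w = 670 mm. Treat welds as unit-width lines.
Polar moment about centroid: J = 2[d³/12 + d(b/2)²] = 2[335³/12 + 335×82.5²] = 10830000 mm³.
Direct shear f_v = P/L_w = 114×10³ / 670 = 170.1 N/mm (vertical).
Torsion M = P·e = 114×10³ × 210 = 23940000 N·mm.
Critical point at (x, y) = (82.5, 167.5) from centroid. f_tx = M·y/J = 370.4 N/mm; f_ty = M·x/J = 182.4 N/mm.
Resultant f_max = √[f_tx² + (f_v + f_ty)²] = √[370.4² + (170.1 + 182.4)²] = 511.4 N/mm.
Capacity per unit length: φr_n = 0.75 × 0.6 × 490 × (0.707 × 8) = 1247 N/mm.
511.4 ≤ 1247 → adequate.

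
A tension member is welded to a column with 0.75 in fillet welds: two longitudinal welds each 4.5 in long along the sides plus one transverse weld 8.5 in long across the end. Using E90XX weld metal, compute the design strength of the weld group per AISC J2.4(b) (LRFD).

φR_n ≈ 438 kips

E90XX → F_EXX = 90 ksi.
t_e = 0.707 × 0.75 = 0.5302 in.
R_nwl = 0.6 × 90 × 0.5302 × 9 = 257.7 kips (longitudinal, 2 welds).
R_nwt = 0.6 × 90 × 0.5302 × 8.5 = 243.4 kips (transverse, base value).
(i) R_nwl + R_nwt = 501.1 kips; (ii) 0.85 R_nwl + 1.5 R_nwt = 584.1 kips.
R_n = max = 584.1 kips [governs: (ii)]; φR_n = 438.1 kips.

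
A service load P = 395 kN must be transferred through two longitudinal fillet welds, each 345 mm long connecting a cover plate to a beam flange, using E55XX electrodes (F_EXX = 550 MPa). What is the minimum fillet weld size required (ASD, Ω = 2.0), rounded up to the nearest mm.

Total weld length L = 690 mm.
Required throat t_e = P × Ω / (0.6 F_EXX × L) = 395 × 2.0 / (0.6 × 550 × 690 × 10⁻³) = 3.469 mm.
Required leg w = t_e / 0.707 = 4.907 mm → use 5 mm.

w = 5 mm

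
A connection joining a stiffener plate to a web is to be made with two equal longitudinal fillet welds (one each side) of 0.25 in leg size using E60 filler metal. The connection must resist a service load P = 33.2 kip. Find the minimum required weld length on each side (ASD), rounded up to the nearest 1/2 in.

L = 5.5 in on each side

E60XX → F_EXX = 60 ksi.
Throat t_e = 0.707 × 0.25 = 0.1767 in.
r_n/Ω = (0.6 × 60 × 0.1767) / 2.0 = 3.181 kip/in.
L_req = P / (r_n/Ω) = 33.2 / 3.181 = 10.44 in total.
Per side: 10.44 / 2 = 5.218 in.
Round up → use L = 5.5 in on each side.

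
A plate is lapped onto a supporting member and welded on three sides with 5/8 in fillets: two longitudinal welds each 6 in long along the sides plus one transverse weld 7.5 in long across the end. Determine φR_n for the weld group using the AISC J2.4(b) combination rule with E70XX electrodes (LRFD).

φR_n ≈ 299 kip

E70XX → F_EXX = 70 ksi.
t_e = 0.707 × 0.625 = 0.4419 in.
R_nwl = 0.6 × 70 × 0.4419 × 12 = 222.7 kip (longitudinal, 2 welds).
R_nwt = 0.6 × 70 × 0.4419 × 7.5 = 139.2 kip (transverse, base value).
(i) R_nwl + R_nwt = 361.9 kip; (ii) 0.85 R_nwl + 1.5 R_nwt = 398.1 kip.
R_n = max = 398.1 kip [governs: (ii)]; φR_n = 298.6 kip.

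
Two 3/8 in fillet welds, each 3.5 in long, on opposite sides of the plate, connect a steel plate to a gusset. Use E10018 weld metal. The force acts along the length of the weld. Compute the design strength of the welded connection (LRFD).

E100XX → F_EXX = 100 ksi.
Effective throat t_e = 0.707 × 0.375 = 0.2651 in.
Total length L = 7 in; A_we = 0.2651 × 7 = 1.856 in².
F_nw = 0.6 F_EXX = 0.6 × 100 = 60 ksi.
φR_n = 0.75 × 60 × 1.856 = 83.51 kips.

φR_n ≈ 83.5 kips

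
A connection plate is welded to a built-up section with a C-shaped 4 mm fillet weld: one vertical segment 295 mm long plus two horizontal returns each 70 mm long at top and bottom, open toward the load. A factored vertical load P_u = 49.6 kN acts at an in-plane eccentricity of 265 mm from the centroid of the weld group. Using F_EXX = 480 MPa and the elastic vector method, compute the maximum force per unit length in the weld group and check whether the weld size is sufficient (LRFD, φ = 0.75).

f_max ≈ 444 N/mm; adequate

Total weld length L_w = 435 mm. Treat welds as unit-width lines.
Centroid: x̄ = 2×70×35 / 435 = 11.26 mm from the vertical weld.
Polar moment about centroid: J = I_x + I_y = [295³/12 + 2×70×147.5²] + [295×11.26² + 2(70³/12 + 70×23.74²)] = 5359000 mm³.
Direct shear f_v = P/L_w = 49.6×10³ / 435 = 114 N/mm (vertical).
Torsion M = P·e = 49.6×10³ × 265 = 13144000 N·mm.
Critical point at (x, y) = (58.74, 147.5) from centroid. f_tx = M·y/J = 361.8 N/mm; f_ty = M·x/J = 144.1 N/mm.
Resultant f_max = √[f_tx² + (f_v + f_ty)²] = √[361.8² + (114 + 144.1)²] = 444.4 N/mm.
Capacity per unit length: φr_n = 0.75 × 0.6 × 480 × (0.707 × 4) = 610.8 N/mm.
444.4 ≤ 610.8 → adequate.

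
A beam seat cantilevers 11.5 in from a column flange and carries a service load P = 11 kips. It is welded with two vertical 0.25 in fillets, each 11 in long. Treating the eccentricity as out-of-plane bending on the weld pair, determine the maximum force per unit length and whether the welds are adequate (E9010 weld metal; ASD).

f_max ≈ 3.18 kip/in; adequate

E90XX → F_EXX = 90 ksi.
L_w = 2 × 11 = 22 in; section modulus (unit throat) S = 2 × L²/6 = 40.33 in².
Direct shear f_v = P/L_w = 11/22 = 0.5 kip/in.
Moment M = P × e = 11 × 11.5 = 126.5 kip·in; bending f_b = M/S = 3.136 kip/in.
f_max = √(f_v² + f_b²) = √(0.5² + 3.136²) = 3.176 kip/in.
r_n/Ω = (1/2.0) × 0.6 × 90 × (0.707 × 0.25) = 4.772 kip/in → adequate.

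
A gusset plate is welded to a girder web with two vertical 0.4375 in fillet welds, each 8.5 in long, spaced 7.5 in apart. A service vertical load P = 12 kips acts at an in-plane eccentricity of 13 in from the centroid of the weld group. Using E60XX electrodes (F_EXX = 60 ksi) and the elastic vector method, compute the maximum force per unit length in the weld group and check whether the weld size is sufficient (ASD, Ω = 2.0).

f_max ≈ 3.1 kip/in; adequate

Total weld length L_w = 17 in. Treat welds as unit-width lines.
Polar moment about centroid: J = 2[d³/12 + d(b/2)²] = 2[8.5³/12 + 8.5×3.75²] = 341.4 in³.
Direct shear f_v = P/L_w = 12 / 17 = 0.7059 kip/in (vertical).
Torsion M = P·e = 12 × 13 = 156 kip·in.
Critical point at (x, y) = (3.75, 4.25) from centroid. f_tx = M·y/J = 1.942 kip/in; f_ty = M·x/J = 1.713 kip/in.
Resultant f_max = √[f_tx² + (f_v + f_ty)²] = √[1.942² + (0.7059 + 1.713)²] = 3.102 kip/in.
Capacity per unit length: r_n/Ω = (1/2.0) × 0.6 × 60 × (0.707 × 0.4375) = 5.568 kip/in.
3.102 ≤ 5.568 → adequate.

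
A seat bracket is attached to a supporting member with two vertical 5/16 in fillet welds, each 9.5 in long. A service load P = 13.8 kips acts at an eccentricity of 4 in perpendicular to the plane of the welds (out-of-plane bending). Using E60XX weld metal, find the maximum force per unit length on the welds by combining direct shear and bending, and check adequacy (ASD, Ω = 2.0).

f_max ≈ 1.97 kip/in; adequate

E60XX → F_EXX = 60 ksi.
L_w = 2 × 9.5 = 19 in; section modulus (unit throat) S = 2 × L²/6 = 30.08 in².
Direct shear f_v = P/L_w = 13.8/19 = 0.7263 kip/in.
Moment M = P × e = 13.8 × 4 = 55.2 kip·in; bending f_b = M/S = 1.835 kip/in.
f_max = √(f_v² + f_b²) = √(0.7263² + 1.835²) = 1.973 kip/in.
r_n/Ω = (1/2.0) × 0.6 × 60 × (0.707 × 0.3125) = 3.977 kip/in → adequate.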